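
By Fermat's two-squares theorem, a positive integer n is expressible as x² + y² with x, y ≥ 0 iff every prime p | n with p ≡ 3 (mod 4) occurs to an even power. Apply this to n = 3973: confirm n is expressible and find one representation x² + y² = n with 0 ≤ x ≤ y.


Step 1: Factor n = 3973 = 29 · 137.
Step 2: Check the mod-4 condition on each prime factor: 29 ≡ 1 (mod 4), exponent 1; 137 ≡ 1 (mod 4), exponent 1.
All primes ≡ 3 (mod 4) appear to even exponent (or don't appear), so by the two-squares theorem n IS expressible as a sum of two squares.
Step 3: Build a representation. Here n = 29 · 137 is a product of primes ≡ 1 (mod 4). Each prime p ≡ 1 (mod 4) is itself a sum of two squares; find a² by testing p − a² for a perfect square:
  29: 29 − 1² = 28, 29 − 2² = 25 = 5² ⇒ 29 = 2² + 5².
  137: 137 − 1² = 136, 137 − 2² = 133, 137 − 3² = 128, 137 − 4² = 121 = 11² ⇒ 137 = 4² + 11².
  Combine using the Brahmagupta–Fibonacci identity (a² + b²)(c² + d²) = (ac − bd)² + (ad + bc)² = (ac + bd)² + (ad − bc)²:
  29 · 137 = 3973: from (2² + 5²)(4² + 11²), take (2·4 − 5·11, 2·11 + 5·4) = (8 − 55, 22 + 20) = (-47, 42); dropping signs (only squares matter) gives (47, 42); check 47² + 42² = 2209 + 1764 = 3973 ✓.
Step 4: Order so x ≤ y and verify: 42² + 47² = 1764 + 2209 = 3973 = n. ✓

n = 3973 = 42² + 47² (one valid representation with x ≤ y).


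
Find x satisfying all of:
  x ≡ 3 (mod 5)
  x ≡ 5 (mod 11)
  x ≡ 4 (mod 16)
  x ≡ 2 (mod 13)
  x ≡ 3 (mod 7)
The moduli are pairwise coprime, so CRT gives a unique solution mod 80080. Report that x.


Product of moduli M = 5 · 11 · 16 · 13 · 7 = 80080.
Merge one congruence at a time:
  Start: x ≡ 3 (mod 5).
  Combine with x ≡ 5 (mod 11); new modulus lcm = 55.
    Write x = 3 + 5·t and substitute into x ≡ 5 (mod 11): 5·t ≡ 5 − 3 = 2 (mod 11).
    The inverse of 5 mod 11 is 9 (since 5·9 = 45 = 4·11 + 1), so t ≡ 9·2 = 18 ≡ 7 (mod 11).
    Then x = 3 + 5·7 = 38, valid modulo lcm(5, 11) = 55: x ≡ 38 (mod 55).
  Combine with x ≡ 4 (mod 16); new modulus lcm = 880.
    Write x = 38 + 55·t and substitute into x ≡ 4 (mod 16): 55·t ≡ 4 − 38 = -34 (mod 16).
    Reduce coefficients mod 16: 7·t ≡ 14 (mod 16).
    The inverse of 7 mod 16 is 7 (since 7·7 = 49 = 3·16 + 1), so t ≡ 7·14 = 98 ≡ 2 (mod 16).
    Then x = 38 + 55·2 = 148, valid modulo lcm(55, 16) = 880: x ≡ 148 (mod 880).
  Combine with x ≡ 2 (mod 13); new modulus lcm = 11440.
    Write x = 148 + 880·t and substitute into x ≡ 2 (mod 13): 880·t ≡ 2 − 148 = -146 (mod 13).
    Reduce coefficients mod 13: 9·t ≡ 10 (mod 13).
    The inverse of 9 mod 13 is 3 (since 9·3 = 27 = 2·13 + 1), so t ≡ 3·10 = 30 ≡ 4 (mod 13).
    Then x = 148 + 880·4 = 3668, valid modulo lcm(880, 13) = 11440: x ≡ 3668 (mod 11440).
  Combine with x ≡ 3 (mod 7); new modulus lcm = 80080.
    Write x = 3668 + 11440·t and substitute into x ≡ 3 (mod 7): 11440·t ≡ 3 − 3668 = -3665 (mod 7).
    Reduce coefficients mod 7: 2·t ≡ 3 (mod 7).
    The inverse of 2 mod 7 is 4 (since 2·4 = 8 = 1·7 + 1), so t ≡ 4·3 = 12 ≡ 5 (mod 7).
    Then x = 3668 + 11440·5 = 60868, valid modulo lcm(11440, 7) = 80080: x ≡ 60868 (mod 80080).
Verify against each original: 60868 mod 5 = 3, 60868 mod 11 = 5, 60868 mod 16 = 4, 60868 mod 13 = 2, 60868 mod 7 = 3.

x ≡ 60868 (mod 80080).


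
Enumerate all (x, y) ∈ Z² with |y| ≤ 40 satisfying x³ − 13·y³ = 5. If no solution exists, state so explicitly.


The equation is x³ - 13y³ = 5. For fixed y, x³ = 13·y³ + 5, so a solution requires the RHS to be a perfect cube.
Strategy: iterate y from -40 to 40, compute RHS = 13·y³ + 5, and check whether it is a (positive or negative) perfect cube.
Check small values of y:
  y = 0: RHS = 5 is not a perfect cube.
  y = 1: RHS = 18 is not a perfect cube.
  y = -1: RHS = -8 = (-2)³ ⇒ x = -2 works.
  y = 2: RHS = 109 is not a perfect cube.
  y = -2: RHS = -99 is not a perfect cube.
  y = 3: RHS = 356 is not a perfect cube.
  y = -3: RHS = -346 is not a perfect cube.
Continuing the search up to |y| = 40 finds no further solutions beyond those listed.
Collected solutions: (-2, -1).

Solutions (with |y| ≤ 40): (-2, -1).


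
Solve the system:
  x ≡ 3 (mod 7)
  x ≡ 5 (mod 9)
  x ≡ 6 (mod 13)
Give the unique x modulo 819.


Moduli 7, 9, 13 are pairwise coprime; by CRT there is a unique solution modulo M = 7 · 9 · 13 = 819.
Solve pairwise, accumulating the modulus:
  Start with x ≡ 3 (mod 7).
  Combine with x ≡ 5 (mod 9): since gcd(7, 9) = 1, we get a unique residue mod 63.
    Write x = 3 + 7·t and substitute into x ≡ 5 (mod 9): 7·t ≡ 5 − 3 = 2 (mod 9).
    The inverse of 7 mod 9 is 4 (since 7·4 = 28 = 3·9 + 1), so t ≡ 4·2 = 8 ≡ 8 (mod 9).
    Then x = 3 + 7·8 = 59, valid modulo lcm(7, 9) = 63: x ≡ 59 (mod 63).
  Combine with x ≡ 6 (mod 13): since gcd(63, 13) = 1, we get a unique residue mod 819.
    Write x = 59 + 63·t and substitute into x ≡ 6 (mod 13): 63·t ≡ 6 − 59 = -53 (mod 13).
    Reduce coefficients mod 13: 11·t ≡ 12 (mod 13).
    The inverse of 11 mod 13 is 6 (since 11·6 = 66 = 5·13 + 1), so t ≡ 6·12 = 72 ≡ 7 (mod 13).
    Then x = 59 + 63·7 = 500, valid modulo lcm(63, 13) = 819: x ≡ 500 (mod 819).
Verify: 500 mod 7 = 3 ✓, 500 mod 9 = 5 ✓, 500 mod 13 = 6 ✓.

x ≡ 500 (mod 819).


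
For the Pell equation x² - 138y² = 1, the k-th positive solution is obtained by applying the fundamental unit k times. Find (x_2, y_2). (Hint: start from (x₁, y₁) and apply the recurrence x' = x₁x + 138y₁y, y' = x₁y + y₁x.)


Step 1: Find the fundamental solution (x₁, y₁) of x² - 138y² = 1.
  Expand √138 as a continued fraction. a₀ = ⌊√138⌋ = 11; iterate m_{k+1} = d_k·a_k − m_k, d_{k+1} = (138 − m_{k+1}²)/d_k, a_{k+1} = ⌊(a₀ + m_{k+1})/d_{k+1}⌋ (starting m₀ = 0, d₀ = 1), with convergents p_k = a_k·p_{k-1} + p_{k-2}, q_k = a_k·q_{k-1} + q_{k-2} (p₋₁ = 1, q₋₁ = 0):
  k = 0: a₀ = 11; p₀/q₀ = 11/1; p₀² − 138·q₀² = 121 − 138 = -17.
  k = 1: m = 11, d = 17, a = ⌊(11 + 11)/17⌋ = 1; p/q = (1·11 + 1)/(1·1 + 0) = 12/1; p² − 138·q² = 144 − 138 = 6.
  k = 2: m = 6, d = 6, a = ⌊(11 + 6)/6⌋ = 2; p/q = (2·12 + 11)/(2·1 + 1) = 35/3; p² − 138·q² = 1225 − 1242 = -17.
  k = 3: m = 6, d = 17, a = ⌊(11 + 6)/17⌋ = 1; p/q = (1·35 + 12)/(1·3 + 1) = 47/4; p² − 138·q² = 2209 − 2208 = 1.
  The first convergent with p² − 138·q² = 1 gives the fundamental solution (x₁, y₁) = (47, 4).
Step 2: Apply the recurrence (x_{n+1}, y_{n+1}) = (x₁x_n + 138y₁y_n, x₁y_n + y₁x_n) repeatedly.
  From (x_1, y_1) = (47, 4): x_2 = 47·47 + 138·4·4 = 4417; y_2 = 47·4 + 4·47 = 376.
Step 3: Verify x_2² - 138·y_2² = 19509889 - 19509888 = 1 (should be 1). ✓

(x_1, y_1) = (47, 4); (x_2, y_2) = (4417, 376).


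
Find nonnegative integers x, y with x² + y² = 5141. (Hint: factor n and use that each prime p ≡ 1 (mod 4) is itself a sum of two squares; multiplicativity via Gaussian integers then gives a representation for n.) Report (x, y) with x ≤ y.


Step 1: Factor n = 5141 = 53 · 97.
Step 2: Check the mod-4 condition on each prime factor: 53 ≡ 1 (mod 4), exponent 1; 97 ≡ 1 (mod 4), exponent 1.
All primes ≡ 3 (mod 4) appear to even exponent (or don't appear), so by the two-squares theorem n IS expressible as a sum of two squares.
Step 3: Build a representation. Here n = 53 · 97 is a product of primes ≡ 1 (mod 4). Each prime p ≡ 1 (mod 4) is itself a sum of two squares; find a² by testing p − a² for a perfect square:
  53: 53 − 1² = 52, 53 − 2² = 49 = 7² ⇒ 53 = 2² + 7².
  97: 97 − 1² = 96, 97 − 2² = 93, 97 − 3² = 88, 97 − 4² = 81 = 9² ⇒ 97 = 4² + 9².
  Combine using the Brahmagupta–Fibonacci identity (a² + b²)(c² + d²) = (ac − bd)² + (ad + bc)² = (ac + bd)² + (ad − bc)²:
  53 · 97 = 5141: from (2² + 7²)(4² + 9²), take (2·4 − 7·9, 2·9 + 7·4) = (8 − 63, 18 + 28) = (-55, 46); dropping signs (only squares matter) gives (55, 46); check 55² + 46² = 3025 + 2116 = 5141 ✓.
Step 4: Order so x ≤ y and verify: 46² + 55² = 2116 + 3025 = 5141 = n. ✓

n = 5141 = 46² + 55² (one valid representation with x ≤ y).


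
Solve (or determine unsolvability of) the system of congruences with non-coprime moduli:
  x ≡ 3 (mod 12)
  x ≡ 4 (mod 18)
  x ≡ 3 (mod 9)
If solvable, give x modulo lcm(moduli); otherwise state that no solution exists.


Moduli 12, 18, 9 are not pairwise coprime, so CRT works modulo lcm(m_i) when all pairwise compatibility conditions hold.
Pairwise compatibility: gcd(m_i, m_j) must divide a_i - a_j for every pair.
Merge one congruence at a time:
  Start: x ≡ 3 (mod 12).
  Combine with x ≡ 4 (mod 18): gcd(12, 18) = 6, and 4 - 3 = 1 is NOT divisible by 6.
    ⇒ system is inconsistent (no integer solution).

No solution (the system is inconsistent).


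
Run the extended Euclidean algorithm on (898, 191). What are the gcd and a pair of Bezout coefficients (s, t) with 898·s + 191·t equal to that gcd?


Euclidean algorithm on (898, 191) — divide until remainder is 0:
  898 = 4 · 191 + 134
  191 = 1 · 134 + 57
  134 = 2 · 57 + 20
  57 = 2 · 20 + 17
  20 = 1 · 17 + 3
  17 = 5 · 3 + 2
  3 = 1 · 2 + 1
  2 = 2 · 1 + 0
gcd(898, 191) = 1.
Track Bezout coefficients alongside the remainders: start with r₀ = 898 = a·1 + b·0 (s = 1, t = 0) and r₁ = 191 = a·0 + b·1 (s = 0, t = 1); each new remainder r_{k+1} = r_{k-1} − q_k·r_k inherits s_{k+1} = s_{k-1} − q_k·s_k, t_{k+1} = t_{k-1} − q_k·t_k, so r_k = a·s_k + b·t_k at every step:
  q = 4: r = 134, s = 1 − 4·0 = 1, t = 0 − 4·1 = -4  (check: 898·1 + 191·(-4) = 134)
  q = 1: r = 57, s = 0 − 1·1 = -1, t = 1 − 1·(-4) = 5  (check: 898·(-1) + 191·5 = 57)
  q = 2: r = 20, s = 1 − 2·(-1) = 3, t = -4 − 2·5 = -14  (check: 898·3 + 191·(-14) = 20)
  q = 2: r = 17, s = -1 − 2·3 = -7, t = 5 − 2·(-14) = 33  (check: 898·(-7) + 191·33 = 17)
  q = 1: r = 3, s = 3 − 1·(-7) = 10, t = -14 − 1·33 = -47  (check: 898·10 + 191·(-47) = 3)
  q = 5: r = 2, s = -7 − 5·10 = -57, t = 33 − 5·(-47) = 268  (check: 898·(-57) + 191·268 = 2)
  q = 1: r = 1, s = 10 − 1·(-57) = 67, t = -47 − 1·268 = -315  (check: 898·67 + 191·(-315) = 1)
The row with r = 1 (the gcd) gives the Bezout coefficients s = 67, t = -315.
Result: 898 · (67) + 191 · (-315) = 1.

gcd(898, 191) = 1; s = 67, t = -315 (check: 898·67 + 191·(-315) = 1).


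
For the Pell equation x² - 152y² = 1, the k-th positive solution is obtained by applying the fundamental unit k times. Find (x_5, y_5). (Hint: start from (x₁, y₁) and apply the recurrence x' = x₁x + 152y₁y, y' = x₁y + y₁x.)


Step 1: Find the fundamental solution (x₁, y₁) of x² - 152y² = 1.
  Expand √152 as a continued fraction. a₀ = ⌊√152⌋ = 12; iterate m_{k+1} = d_k·a_k − m_k, d_{k+1} = (152 − m_{k+1}²)/d_k, a_{k+1} = ⌊(a₀ + m_{k+1})/d_{k+1}⌋ (starting m₀ = 0, d₀ = 1), with convergents p_k = a_k·p_{k-1} + p_{k-2}, q_k = a_k·q_{k-1} + q_{k-2} (p₋₁ = 1, q₋₁ = 0):
  k = 0: a₀ = 12; p₀/q₀ = 12/1; p₀² − 152·q₀² = 144 − 152 = -8.
  k = 1: m = 12, d = 8, a = ⌊(12 + 12)/8⌋ = 3; p/q = (3·12 + 1)/(3·1 + 0) = 37/3; p² − 152·q² = 1369 − 1368 = 1.
  The first convergent with p² − 152·q² = 1 gives the fundamental solution (x₁, y₁) = (37, 3).
Step 2: Apply the recurrence (x_{n+1}, y_{n+1}) = (x₁x_n + 152y₁y_n, x₁y_n + y₁x_n) repeatedly.
  From (x_1, y_1) = (37, 3): x_2 = 37·37 + 152·3·3 = 2737; y_2 = 37·3 + 3·37 = 222.
  From (x_2, y_2) = (2737, 222): x_3 = 37·2737 + 152·3·222 = 202501; y_3 = 37·222 + 3·2737 = 16425.
  From (x_3, y_3) = (202501, 16425): x_4 = 37·202501 + 152·3·16425 = 14982337; y_4 = 37·16425 + 3·202501 = 1215228.
  From (x_4, y_4) = (14982337, 1215228): x_5 = 37·14982337 + 152·3·1215228 = 1108490437; y_5 = 37·1215228 + 3·14982337 = 89910447.
Step 3: Verify x_5² - 152·y_5² = 1228751048920450969 - 1228751048920450968 = 1 (should be 1). ✓

(x_1, y_1) = (37, 3); (x_5, y_5) = (1108490437, 89910447).


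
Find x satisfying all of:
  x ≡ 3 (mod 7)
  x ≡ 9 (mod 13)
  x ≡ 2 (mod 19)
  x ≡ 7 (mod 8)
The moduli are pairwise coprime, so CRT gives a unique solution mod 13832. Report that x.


Product of moduli M = 7 · 13 · 19 · 8 = 13832.
Merge one congruence at a time:
  Start: x ≡ 3 (mod 7).
  Combine with x ≡ 9 (mod 13); new modulus lcm = 91.
    Write x = 3 + 7·t and substitute into x ≡ 9 (mod 13): 7·t ≡ 9 − 3 = 6 (mod 13).
    The inverse of 7 mod 13 is 2 (since 7·2 = 14 = 1·13 + 1), so t ≡ 2·6 = 12 ≡ 12 (mod 13).
    Then x = 3 + 7·12 = 87, valid modulo lcm(7, 13) = 91: x ≡ 87 (mod 91).
  Combine with x ≡ 2 (mod 19); new modulus lcm = 1729.
    Write x = 87 + 91·t and substitute into x ≡ 2 (mod 19): 91·t ≡ 2 − 87 = -85 (mod 19).
    Reduce coefficients mod 19: 15·t ≡ 10 (mod 19).
    The inverse of 15 mod 19 is 14 (since 15·14 = 210 = 11·19 + 1), so t ≡ 14·10 = 140 ≡ 7 (mod 19).
    Then x = 87 + 91·7 = 724, valid modulo lcm(91, 19) = 1729: x ≡ 724 (mod 1729).
  Combine with x ≡ 7 (mod 8); new modulus lcm = 13832.
    Write x = 724 + 1729·t and substitute into x ≡ 7 (mod 8): 1729·t ≡ 7 − 724 = -717 (mod 8).
    Reduce coefficients mod 8: 1·t ≡ 3 (mod 8).
    So t ≡ 3 (mod 8).
    Then x = 724 + 1729·3 = 5911, valid modulo lcm(1729, 8) = 13832: x ≡ 5911 (mod 13832).
Verify against each original: 5911 mod 7 = 3, 5911 mod 13 = 9, 5911 mod 19 = 2, 5911 mod 8 = 7.

x ≡ 5911 (mod 13832).


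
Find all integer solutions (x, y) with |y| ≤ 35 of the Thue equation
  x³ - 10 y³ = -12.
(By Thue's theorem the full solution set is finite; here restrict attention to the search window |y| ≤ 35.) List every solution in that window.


The equation is x³ - 10y³ = -12. For fixed y, x³ = 10·y³ − 12, so a solution requires the RHS to be a perfect cube.
Strategy: iterate y from -35 to 35, compute RHS = 10·y³ − 12, and check whether it is a (positive or negative) perfect cube.
Check small values of y:
  y = 0: RHS = -12 is not a perfect cube.
  y = 1: RHS = -2 is not a perfect cube.
  y = -1: RHS = -22 is not a perfect cube.
  y = 2: RHS = 68 is not a perfect cube.
  y = -2: RHS = -92 is not a perfect cube.
  y = 3: RHS = 258 is not a perfect cube.
  y = -3: RHS = -282 is not a perfect cube.
Continuing the search up to |y| = 35 finds no solutions either.
No (x, y) in the scanned range satisfies the equation.

No integer solutions with |y| ≤ 35.


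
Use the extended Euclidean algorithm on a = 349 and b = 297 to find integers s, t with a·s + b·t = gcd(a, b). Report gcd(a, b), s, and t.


Euclidean algorithm on (349, 297) — divide until remainder is 0:
  349 = 1 · 297 + 52
  297 = 5 · 52 + 37
  52 = 1 · 37 + 15
  37 = 2 · 15 + 7
  15 = 2 · 7 + 1
  7 = 7 · 1 + 0
gcd(349, 297) = 1.
Track Bezout coefficients alongside the remainders: start with r₀ = 349 = a·1 + b·0 (s = 1, t = 0) and r₁ = 297 = a·0 + b·1 (s = 0, t = 1); each new remainder r_{k+1} = r_{k-1} − q_k·r_k inherits s_{k+1} = s_{k-1} − q_k·s_k, t_{k+1} = t_{k-1} − q_k·t_k, so r_k = a·s_k + b·t_k at every step:
  q = 1: r = 52, s = 1 − 1·0 = 1, t = 0 − 1·1 = -1  (check: 349·1 + 297·(-1) = 52)
  q = 5: r = 37, s = 0 − 5·1 = -5, t = 1 − 5·(-1) = 6  (check: 349·(-5) + 297·6 = 37)
  q = 1: r = 15, s = 1 − 1·(-5) = 6, t = -1 − 1·6 = -7  (check: 349·6 + 297·(-7) = 15)
  q = 2: r = 7, s = -5 − 2·6 = -17, t = 6 − 2·(-7) = 20  (check: 349·(-17) + 297·20 = 7)
  q = 2: r = 1, s = 6 − 2·(-17) = 40, t = -7 − 2·20 = -47  (check: 349·40 + 297·(-47) = 1)
The row with r = 1 (the gcd) gives the Bezout coefficients s = 40, t = -47.
Result: 349 · (40) + 297 · (-47) = 1.

gcd(349, 297) = 1; s = 40, t = -47 (check: 349·40 + 297·(-47) = 1).


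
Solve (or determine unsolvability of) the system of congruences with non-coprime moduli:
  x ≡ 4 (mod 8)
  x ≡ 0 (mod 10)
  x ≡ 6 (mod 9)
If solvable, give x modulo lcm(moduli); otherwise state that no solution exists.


Moduli 8, 10, 9 are not pairwise coprime, so CRT works modulo lcm(m_i) when all pairwise compatibility conditions hold.
Pairwise compatibility: gcd(m_i, m_j) must divide a_i - a_j for every pair.
Merge one congruence at a time:
  Start: x ≡ 4 (mod 8).
  Combine with x ≡ 0 (mod 10): gcd(8, 10) = 2; 0 - 4 = -4, which IS divisible by 2, so compatible.
    Write x = 4 + 8·t and substitute into x ≡ 0 (mod 10): 8·t ≡ 0 − 4 = -4 (mod 10).
    Divide the congruence (and modulus) by g = 2: 4·t ≡ -2 (mod 5).
    Reduce coefficients mod 5: 4·t ≡ 3 (mod 5).
    The inverse of 4 mod 5 is 4 (since 4·4 = 16 = 3·5 + 1), so t ≡ 4·3 = 12 ≡ 2 (mod 5).
    Then x = 4 + 8·2 = 20, valid modulo lcm(8, 10) = 40: x ≡ 20 (mod 40).
  Combine with x ≡ 6 (mod 9): gcd(40, 9) = 1; 6 - 20 = -14, which IS divisible by 1, so compatible.
    Write x = 20 + 40·t and substitute into x ≡ 6 (mod 9): 40·t ≡ 6 − 20 = -14 (mod 9).
    Reduce coefficients mod 9: 4·t ≡ 4 (mod 9).
    The inverse of 4 mod 9 is 7 (since 4·7 = 28 = 3·9 + 1), so t ≡ 7·4 = 28 ≡ 1 (mod 9).
    Then x = 20 + 40·1 = 60, valid modulo lcm(40, 9) = 360: x ≡ 60 (mod 360).
Verify: 60 mod 8 = 4, 60 mod 10 = 0, 60 mod 9 = 6.

x ≡ 60 (mod 360).


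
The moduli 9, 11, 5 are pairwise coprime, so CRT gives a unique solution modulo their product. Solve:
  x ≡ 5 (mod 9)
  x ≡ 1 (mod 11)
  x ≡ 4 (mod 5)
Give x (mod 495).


Moduli 9, 11, 5 are pairwise coprime; by CRT there is a unique solution modulo M = 9 · 11 · 5 = 495.
Solve pairwise, accumulating the modulus:
  Start with x ≡ 5 (mod 9).
  Combine with x ≡ 1 (mod 11): since gcd(9, 11) = 1, we get a unique residue mod 99.
    Write x = 5 + 9·t and substitute into x ≡ 1 (mod 11): 9·t ≡ 1 − 5 = -4 (mod 11).
    Reduce coefficients mod 11: 9·t ≡ 7 (mod 11).
    The inverse of 9 mod 11 is 5 (since 9·5 = 45 = 4·11 + 1), so t ≡ 5·7 = 35 ≡ 2 (mod 11).
    Then x = 5 + 9·2 = 23, valid modulo lcm(9, 11) = 99: x ≡ 23 (mod 99).
  Combine with x ≡ 4 (mod 5): since gcd(99, 5) = 1, we get a unique residue mod 495.
    Write x = 23 + 99·t and substitute into x ≡ 4 (mod 5): 99·t ≡ 4 − 23 = -19 (mod 5).
    Reduce coefficients mod 5: 4·t ≡ 1 (mod 5).
    The inverse of 4 mod 5 is 4 (since 4·4 = 16 = 3·5 + 1), so t ≡ 4·1 = 4 ≡ 4 (mod 5).
    Then x = 23 + 99·4 = 419, valid modulo lcm(99, 5) = 495: x ≡ 419 (mod 495).
Verify: 419 mod 9 = 5 ✓, 419 mod 11 = 1 ✓, 419 mod 5 = 4 ✓.

x ≡ 419 (mod 495).


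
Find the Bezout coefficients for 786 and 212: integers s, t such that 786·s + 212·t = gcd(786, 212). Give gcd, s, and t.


Euclidean algorithm on (786, 212) — divide until remainder is 0:
  786 = 3 · 212 + 150
  212 = 1 · 150 + 62
  150 = 2 · 62 + 26
  62 = 2 · 26 + 10
  26 = 2 · 10 + 6
  10 = 1 · 6 + 4
  6 = 1 · 4 + 2
  4 = 2 · 2 + 0
gcd(786, 212) = 2.
Track Bezout coefficients alongside the remainders: start with r₀ = 786 = a·1 + b·0 (s = 1, t = 0) and r₁ = 212 = a·0 + b·1 (s = 0, t = 1); each new remainder r_{k+1} = r_{k-1} − q_k·r_k inherits s_{k+1} = s_{k-1} − q_k·s_k, t_{k+1} = t_{k-1} − q_k·t_k, so r_k = a·s_k + b·t_k at every step:
  q = 3: r = 150, s = 1 − 3·0 = 1, t = 0 − 3·1 = -3  (check: 786·1 + 212·(-3) = 150)
  q = 1: r = 62, s = 0 − 1·1 = -1, t = 1 − 1·(-3) = 4  (check: 786·(-1) + 212·4 = 62)
  q = 2: r = 26, s = 1 − 2·(-1) = 3, t = -3 − 2·4 = -11  (check: 786·3 + 212·(-11) = 26)
  q = 2: r = 10, s = -1 − 2·3 = -7, t = 4 − 2·(-11) = 26  (check: 786·(-7) + 212·26 = 10)
  q = 2: r = 6, s = 3 − 2·(-7) = 17, t = -11 − 2·26 = -63  (check: 786·17 + 212·(-63) = 6)
  q = 1: r = 4, s = -7 − 1·17 = -24, t = 26 − 1·(-63) = 89  (check: 786·(-24) + 212·89 = 4)
  q = 1: r = 2, s = 17 − 1·(-24) = 41, t = -63 − 1·89 = -152  (check: 786·41 + 212·(-152) = 2)
The row with r = 2 (the gcd) gives the Bezout coefficients s = 41, t = -152.
Result: 786 · (41) + 212 · (-152) = 2.

gcd(786, 212) = 2; s = 41, t = -152 (check: 786·41 + 212·(-152) = 2).


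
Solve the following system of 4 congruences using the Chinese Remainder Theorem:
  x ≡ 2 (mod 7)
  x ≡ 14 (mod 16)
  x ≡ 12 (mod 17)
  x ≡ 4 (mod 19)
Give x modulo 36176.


Product of moduli M = 7 · 16 · 17 · 19 = 36176.
Merge one congruence at a time:
  Start: x ≡ 2 (mod 7).
  Combine with x ≡ 14 (mod 16); new modulus lcm = 112.
    Write x = 2 + 7·t and substitute into x ≡ 14 (mod 16): 7·t ≡ 14 − 2 = 12 (mod 16).
    The inverse of 7 mod 16 is 7 (since 7·7 = 49 = 3·16 + 1), so t ≡ 7·12 = 84 ≡ 4 (mod 16).
    Then x = 2 + 7·4 = 30, valid modulo lcm(7, 16) = 112: x ≡ 30 (mod 112).
  Combine with x ≡ 12 (mod 17); new modulus lcm = 1904.
    Write x = 30 + 112·t and substitute into x ≡ 12 (mod 17): 112·t ≡ 12 − 30 = -18 (mod 17).
    Reduce coefficients mod 17: 10·t ≡ 16 (mod 17).
    The inverse of 10 mod 17 is 12 (since 10·12 = 120 = 7·17 + 1), so t ≡ 12·16 = 192 ≡ 5 (mod 17).
    Then x = 30 + 112·5 = 590, valid modulo lcm(112, 17) = 1904: x ≡ 590 (mod 1904).
  Combine with x ≡ 4 (mod 19); new modulus lcm = 36176.
    Write x = 590 + 1904·t and substitute into x ≡ 4 (mod 19): 1904·t ≡ 4 − 590 = -586 (mod 19).
    Reduce coefficients mod 19: 4·t ≡ 3 (mod 19).
    The inverse of 4 mod 19 is 5 (since 4·5 = 20 = 1·19 + 1), so t ≡ 5·3 = 15 ≡ 15 (mod 19).
    Then x = 590 + 1904·15 = 29150, valid modulo lcm(1904, 19) = 36176: x ≡ 29150 (mod 36176).
Verify against each original: 29150 mod 7 = 2, 29150 mod 16 = 14, 29150 mod 17 = 12, 29150 mod 19 = 4.

x ≡ 29150 (mod 36176).


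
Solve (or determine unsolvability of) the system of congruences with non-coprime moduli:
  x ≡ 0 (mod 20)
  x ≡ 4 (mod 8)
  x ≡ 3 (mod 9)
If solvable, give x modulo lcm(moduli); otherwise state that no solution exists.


Moduli 20, 8, 9 are not pairwise coprime, so CRT works modulo lcm(m_i) when all pairwise compatibility conditions hold.
Pairwise compatibility: gcd(m_i, m_j) must divide a_i - a_j for every pair.
Merge one congruence at a time:
  Start: x ≡ 0 (mod 20).
  Combine with x ≡ 4 (mod 8): gcd(20, 8) = 4; 4 - 0 = 4, which IS divisible by 4, so compatible.
    Write x = 0 + 20·t and substitute into x ≡ 4 (mod 8): 20·t ≡ 4 − 0 = 4 (mod 8).
    Divide the congruence (and modulus) by g = 4: 5·t ≡ 1 (mod 2).
    Reduce coefficients mod 2: 1·t ≡ 1 (mod 2).
    So t ≡ 1 (mod 2).
    Then x = 0 + 20·1 = 20, valid modulo lcm(20, 8) = 40: x ≡ 20 (mod 40).
  Combine with x ≡ 3 (mod 9): gcd(40, 9) = 1; 3 - 20 = -17, which IS divisible by 1, so compatible.
    Write x = 20 + 40·t and substitute into x ≡ 3 (mod 9): 40·t ≡ 3 − 20 = -17 (mod 9).
    Reduce coefficients mod 9: 4·t ≡ 1 (mod 9).
    The inverse of 4 mod 9 is 7 (since 4·7 = 28 = 3·9 + 1), so t ≡ 7·1 = 7 ≡ 7 (mod 9).
    Then x = 20 + 40·7 = 300, valid modulo lcm(40, 9) = 360: x ≡ 300 (mod 360).
Verify: 300 mod 20 = 0, 300 mod 8 = 4, 300 mod 9 = 3.

x ≡ 300 (mod 360).


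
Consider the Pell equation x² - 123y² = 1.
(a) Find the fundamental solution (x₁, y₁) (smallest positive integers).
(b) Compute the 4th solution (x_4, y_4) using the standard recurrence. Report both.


Step 1: Find the fundamental solution (x₁, y₁) of x² - 123y² = 1.
  Expand √123 as a continued fraction. a₀ = ⌊√123⌋ = 11; iterate m_{k+1} = d_k·a_k − m_k, d_{k+1} = (123 − m_{k+1}²)/d_k, a_{k+1} = ⌊(a₀ + m_{k+1})/d_{k+1}⌋ (starting m₀ = 0, d₀ = 1), with convergents p_k = a_k·p_{k-1} + p_{k-2}, q_k = a_k·q_{k-1} + q_{k-2} (p₋₁ = 1, q₋₁ = 0):
  k = 0: a₀ = 11; p₀/q₀ = 11/1; p₀² − 123·q₀² = 121 − 123 = -2.
  k = 1: m = 11, d = 2, a = ⌊(11 + 11)/2⌋ = 11; p/q = (11·11 + 1)/(11·1 + 0) = 122/11; p² − 123·q² = 14884 − 14883 = 1.
  The first convergent with p² − 123·q² = 1 gives the fundamental solution (x₁, y₁) = (122, 11).
Step 2: Apply the recurrence (x_{n+1}, y_{n+1}) = (x₁x_n + 123y₁y_n, x₁y_n + y₁x_n) repeatedly.
  From (x_1, y_1) = (122, 11): x_2 = 122·122 + 123·11·11 = 29767; y_2 = 122·11 + 11·122 = 2684.
  From (x_2, y_2) = (29767, 2684): x_3 = 122·29767 + 123·11·2684 = 7263026; y_3 = 122·2684 + 11·29767 = 654885.
  From (x_3, y_3) = (7263026, 654885): x_4 = 122·7263026 + 123·11·654885 = 1772148577; y_4 = 122·654885 + 11·7263026 = 159789256.
Step 3: Verify x_4² - 123·y_4² = 3140510578963124929 - 3140510578963124928 = 1 (should be 1). ✓

(x_1, y_1) = (122, 11); (x_4, y_4) = (1772148577, 159789256).


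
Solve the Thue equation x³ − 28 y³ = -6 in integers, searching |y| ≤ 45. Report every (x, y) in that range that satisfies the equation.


The equation is x³ - 28y³ = -6. For fixed y, x³ = 28·y³ − 6, so a solution requires the RHS to be a perfect cube.
Strategy: iterate y from -45 to 45, compute RHS = 28·y³ − 6, and check whether it is a (positive or negative) perfect cube.
Check small values of y:
  y = 0: RHS = -6 is not a perfect cube.
  y = 1: RHS = 22 is not a perfect cube.
  y = -1: RHS = -34 is not a perfect cube.
  y = 2: RHS = 218 is not a perfect cube.
  y = -2: RHS = -230 is not a perfect cube.
  y = 3: RHS = 750 is not a perfect cube.
  y = -3: RHS = -762 is not a perfect cube.
Continuing the search up to |y| = 45 finds no solutions either.
No (x, y) in the scanned range satisfies the equation.

No integer solutions with |y| ≤ 45.


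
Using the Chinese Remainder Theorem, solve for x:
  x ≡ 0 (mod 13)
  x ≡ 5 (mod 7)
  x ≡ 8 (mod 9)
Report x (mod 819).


Moduli 13, 7, 9 are pairwise coprime; by CRT there is a unique solution modulo M = 13 · 7 · 9 = 819.
Solve pairwise, accumulating the modulus:
  Start with x ≡ 0 (mod 13).
  Combine with x ≡ 5 (mod 7): since gcd(13, 7) = 1, we get a unique residue mod 91.
    Write x = 0 + 13·t and substitute into x ≡ 5 (mod 7): 13·t ≡ 5 − 0 = 5 (mod 7).
    Reduce coefficients mod 7: 6·t ≡ 5 (mod 7).
    The inverse of 6 mod 7 is 6 (since 6·6 = 36 = 5·7 + 1), so t ≡ 6·5 = 30 ≡ 2 (mod 7).
    Then x = 0 + 13·2 = 26, valid modulo lcm(13, 7) = 91: x ≡ 26 (mod 91).
  Combine with x ≡ 8 (mod 9): since gcd(91, 9) = 1, we get a unique residue mod 819.
    Write x = 26 + 91·t and substitute into x ≡ 8 (mod 9): 91·t ≡ 8 − 26 = -18 (mod 9).
    Reduce coefficients mod 9: 1·t ≡ 0 (mod 9).
    So t ≡ 0 (mod 9).
    Then x = 26 + 91·0 = 26, valid modulo lcm(91, 9) = 819: x ≡ 26 (mod 819).
Verify: 26 mod 13 = 0 ✓, 26 mod 7 = 5 ✓, 26 mod 9 = 8 ✓.

x ≡ 26 (mod 819).


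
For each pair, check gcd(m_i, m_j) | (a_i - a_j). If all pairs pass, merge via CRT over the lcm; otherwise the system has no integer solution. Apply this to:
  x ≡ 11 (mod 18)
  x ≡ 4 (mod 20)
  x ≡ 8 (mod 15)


Moduli 18, 20, 15 are not pairwise coprime, so CRT works modulo lcm(m_i) when all pairwise compatibility conditions hold.
Pairwise compatibility: gcd(m_i, m_j) must divide a_i - a_j for every pair.
Merge one congruence at a time:
  Start: x ≡ 11 (mod 18).
  Combine with x ≡ 4 (mod 20): gcd(18, 20) = 2, and 4 - 11 = -7 is NOT divisible by 2.
    ⇒ system is inconsistent (no integer solution).

No solution (the system is inconsistent).


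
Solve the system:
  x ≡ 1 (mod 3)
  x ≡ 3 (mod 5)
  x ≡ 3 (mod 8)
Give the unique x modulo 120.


Moduli 3, 5, 8 are pairwise coprime; by CRT there is a unique solution modulo M = 3 · 5 · 8 = 120.
Solve pairwise, accumulating the modulus:
  Start with x ≡ 1 (mod 3).
  Combine with x ≡ 3 (mod 5): since gcd(3, 5) = 1, we get a unique residue mod 15.
    Write x = 1 + 3·t and substitute into x ≡ 3 (mod 5): 3·t ≡ 3 − 1 = 2 (mod 5).
    The inverse of 3 mod 5 is 2 (since 3·2 = 6 = 1·5 + 1), so t ≡ 2·2 = 4 ≡ 4 (mod 5).
    Then x = 1 + 3·4 = 13, valid modulo lcm(3, 5) = 15: x ≡ 13 (mod 15).
  Combine with x ≡ 3 (mod 8): since gcd(15, 8) = 1, we get a unique residue mod 120.
    Write x = 13 + 15·t and substitute into x ≡ 3 (mod 8): 15·t ≡ 3 − 13 = -10 (mod 8).
    Reduce coefficients mod 8: 7·t ≡ 6 (mod 8).
    The inverse of 7 mod 8 is 7 (since 7·7 = 49 = 6·8 + 1), so t ≡ 7·6 = 42 ≡ 2 (mod 8).
    Then x = 13 + 15·2 = 43, valid modulo lcm(15, 8) = 120: x ≡ 43 (mod 120).
Verify: 43 mod 3 = 1 ✓, 43 mod 5 = 3 ✓, 43 mod 8 = 3 ✓.

x ≡ 43 (mod 120).


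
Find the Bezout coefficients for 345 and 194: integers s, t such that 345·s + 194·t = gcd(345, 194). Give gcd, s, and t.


Euclidean algorithm on (345, 194) — divide until remainder is 0:
  345 = 1 · 194 + 151
  194 = 1 · 151 + 43
  151 = 3 · 43 + 22
  43 = 1 · 22 + 21
  22 = 1 · 21 + 1
  21 = 21 · 1 + 0
gcd(345, 194) = 1.
Track Bezout coefficients alongside the remainders: start with r₀ = 345 = a·1 + b·0 (s = 1, t = 0) and r₁ = 194 = a·0 + b·1 (s = 0, t = 1); each new remainder r_{k+1} = r_{k-1} − q_k·r_k inherits s_{k+1} = s_{k-1} − q_k·s_k, t_{k+1} = t_{k-1} − q_k·t_k, so r_k = a·s_k + b·t_k at every step:
  q = 1: r = 151, s = 1 − 1·0 = 1, t = 0 − 1·1 = -1  (check: 345·1 + 194·(-1) = 151)
  q = 1: r = 43, s = 0 − 1·1 = -1, t = 1 − 1·(-1) = 2  (check: 345·(-1) + 194·2 = 43)
  q = 3: r = 22, s = 1 − 3·(-1) = 4, t = -1 − 3·2 = -7  (check: 345·4 + 194·(-7) = 22)
  q = 1: r = 21, s = -1 − 1·4 = -5, t = 2 − 1·(-7) = 9  (check: 345·(-5) + 194·9 = 21)
  q = 1: r = 1, s = 4 − 1·(-5) = 9, t = -7 − 1·9 = -16  (check: 345·9 + 194·(-16) = 1)
The row with r = 1 (the gcd) gives the Bezout coefficients s = 9, t = -16.
Result: 345 · (9) + 194 · (-16) = 1.

gcd(345, 194) = 1; s = 9, t = -16 (check: 345·9 + 194·(-16) = 1).


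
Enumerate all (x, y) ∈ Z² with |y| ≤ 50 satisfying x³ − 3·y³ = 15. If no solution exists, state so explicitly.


The equation is x³ - 3y³ = 15. For fixed y, x³ = 3·y³ + 15, so a solution requires the RHS to be a perfect cube.
Strategy: iterate y from -50 to 50, compute RHS = 3·y³ + 15, and check whether it is a (positive or negative) perfect cube.
Check small values of y:
  y = 0: RHS = 15 is not a perfect cube.
  y = 1: RHS = 18 is not a perfect cube.
  y = -1: RHS = 12 is not a perfect cube.
  y = 2: RHS = 39 is not a perfect cube.
  y = -2: RHS = -9 is not a perfect cube.
  y = 3: RHS = 96 is not a perfect cube.
  y = -3: RHS = -66 is not a perfect cube.
Continuing the search up to |y| = 50 finds no solutions either.
No (x, y) in the scanned range satisfies the equation.

No integer solutions with |y| ≤ 50.


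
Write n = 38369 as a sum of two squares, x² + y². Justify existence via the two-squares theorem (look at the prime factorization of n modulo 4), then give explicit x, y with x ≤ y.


Step 1: Factor n = 38369 = 17 · 37 · 61.
Step 2: Check the mod-4 condition on each prime factor: 17 ≡ 1 (mod 4), exponent 1; 37 ≡ 1 (mod 4), exponent 1; 61 ≡ 1 (mod 4), exponent 1.
All primes ≡ 3 (mod 4) appear to even exponent (or don't appear), so by the two-squares theorem n IS expressible as a sum of two squares.
Step 3: Build a representation. Here n = 17 · 37 · 61 is a product of primes ≡ 1 (mod 4). Each prime p ≡ 1 (mod 4) is itself a sum of two squares; find a² by testing p − a² for a perfect square:
  17: 17 − 1² = 16 = 4² ⇒ 17 = 1² + 4².
  37: 37 − 1² = 36 = 6² ⇒ 37 = 1² + 6².
  61: 61 − 1² = 60, 61 − 2² = 57, 61 − 3² = 52, 61 − 4² = 45, 61 − 5² = 36 = 6² ⇒ 61 = 5² + 6².
  Combine using the Brahmagupta–Fibonacci identity (a² + b²)(c² + d²) = (ac − bd)² + (ad + bc)² = (ac + bd)² + (ad − bc)²:
  17 · 37 = 629: from (1² + 4²)(1² + 6²), take (1·1 − 4·6, 1·6 + 4·1) = (1 − 24, 6 + 4) = (-23, 10); dropping signs (only squares matter) gives (23, 10); check 23² + 10² = 529 + 100 = 629 ✓.
  629 · 61 = 38369: from (23² + 10²)(5² + 6²), take (23·5 − 10·6, 23·6 + 10·5) = (115 − 60, 138 + 50) = (55, 188); check 55² + 188² = 3025 + 35344 = 38369 ✓.
Step 4: Order so x ≤ y and verify: 55² + 188² = 3025 + 35344 = 38369 = n. ✓

n = 38369 = 55² + 188² (one valid representation with x ≤ y).


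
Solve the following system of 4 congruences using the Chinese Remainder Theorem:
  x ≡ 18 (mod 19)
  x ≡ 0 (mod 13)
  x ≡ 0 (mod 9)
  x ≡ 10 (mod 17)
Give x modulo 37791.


Product of moduli M = 19 · 13 · 9 · 17 = 37791.
Merge one congruence at a time:
  Start: x ≡ 18 (mod 19).
  Combine with x ≡ 0 (mod 13); new modulus lcm = 247.
    Write x = 18 + 19·t and substitute into x ≡ 0 (mod 13): 19·t ≡ 0 − 18 = -18 (mod 13).
    Reduce coefficients mod 13: 6·t ≡ 8 (mod 13).
    The inverse of 6 mod 13 is 11 (since 6·11 = 66 = 5·13 + 1), so t ≡ 11·8 = 88 ≡ 10 (mod 13).
    Then x = 18 + 19·10 = 208, valid modulo lcm(19, 13) = 247: x ≡ 208 (mod 247).
  Combine with x ≡ 0 (mod 9); new modulus lcm = 2223.
    Write x = 208 + 247·t and substitute into x ≡ 0 (mod 9): 247·t ≡ 0 − 208 = -208 (mod 9).
    Reduce coefficients mod 9: 4·t ≡ 8 (mod 9).
    The inverse of 4 mod 9 is 7 (since 4·7 = 28 = 3·9 + 1), so t ≡ 7·8 = 56 ≡ 2 (mod 9).
    Then x = 208 + 247·2 = 702, valid modulo lcm(247, 9) = 2223: x ≡ 702 (mod 2223).
  Combine with x ≡ 10 (mod 17); new modulus lcm = 37791.
    Write x = 702 + 2223·t and substitute into x ≡ 10 (mod 17): 2223·t ≡ 10 − 702 = -692 (mod 17).
    Reduce coefficients mod 17: 13·t ≡ 5 (mod 17).
    The inverse of 13 mod 17 is 4 (since 13·4 = 52 = 3·17 + 1), so t ≡ 4·5 = 20 ≡ 3 (mod 17).
    Then x = 702 + 2223·3 = 7371, valid modulo lcm(2223, 17) = 37791: x ≡ 7371 (mod 37791).
Verify against each original: 7371 mod 19 = 18, 7371 mod 13 = 0, 7371 mod 9 = 0, 7371 mod 17 = 10.

x ≡ 7371 (mod 37791).


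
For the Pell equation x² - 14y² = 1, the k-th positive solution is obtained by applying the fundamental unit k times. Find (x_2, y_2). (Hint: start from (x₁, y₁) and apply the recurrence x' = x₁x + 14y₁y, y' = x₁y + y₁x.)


Step 1: Find the fundamental solution (x₁, y₁) of x² - 14y² = 1.
  Expand √14 as a continued fraction. a₀ = ⌊√14⌋ = 3; iterate m_{k+1} = d_k·a_k − m_k, d_{k+1} = (14 − m_{k+1}²)/d_k, a_{k+1} = ⌊(a₀ + m_{k+1})/d_{k+1}⌋ (starting m₀ = 0, d₀ = 1), with convergents p_k = a_k·p_{k-1} + p_{k-2}, q_k = a_k·q_{k-1} + q_{k-2} (p₋₁ = 1, q₋₁ = 0):
  k = 0: a₀ = 3; p₀/q₀ = 3/1; p₀² − 14·q₀² = 9 − 14 = -5.
  k = 1: m = 3, d = 5, a = ⌊(3 + 3)/5⌋ = 1; p/q = (1·3 + 1)/(1·1 + 0) = 4/1; p² − 14·q² = 16 − 14 = 2.
  k = 2: m = 2, d = 2, a = ⌊(3 + 2)/2⌋ = 2; p/q = (2·4 + 3)/(2·1 + 1) = 11/3; p² − 14·q² = 121 − 126 = -5.
  k = 3: m = 2, d = 5, a = ⌊(3 + 2)/5⌋ = 1; p/q = (1·11 + 4)/(1·3 + 1) = 15/4; p² − 14·q² = 225 − 224 = 1.
  The first convergent with p² − 14·q² = 1 gives the fundamental solution (x₁, y₁) = (15, 4).
Step 2: Apply the recurrence (x_{n+1}, y_{n+1}) = (x₁x_n + 14y₁y_n, x₁y_n + y₁x_n) repeatedly.
  From (x_1, y_1) = (15, 4): x_2 = 15·15 + 14·4·4 = 449; y_2 = 15·4 + 4·15 = 120.
Step 3: Verify x_2² - 14·y_2² = 201601 - 201600 = 1 (should be 1). ✓

(x_1, y_1) = (15, 4); (x_2, y_2) = (449, 120).


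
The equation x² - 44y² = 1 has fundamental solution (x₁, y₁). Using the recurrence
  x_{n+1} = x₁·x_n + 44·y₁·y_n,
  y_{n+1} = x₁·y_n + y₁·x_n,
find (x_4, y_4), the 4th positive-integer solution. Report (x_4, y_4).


Step 1: Find the fundamental solution (x₁, y₁) of x² - 44y² = 1.
  Expand √44 as a continued fraction. a₀ = ⌊√44⌋ = 6; iterate m_{k+1} = d_k·a_k − m_k, d_{k+1} = (44 − m_{k+1}²)/d_k, a_{k+1} = ⌊(a₀ + m_{k+1})/d_{k+1}⌋ (starting m₀ = 0, d₀ = 1), with convergents p_k = a_k·p_{k-1} + p_{k-2}, q_k = a_k·q_{k-1} + q_{k-2} (p₋₁ = 1, q₋₁ = 0):
  k = 0: a₀ = 6; p₀/q₀ = 6/1; p₀² − 44·q₀² = 36 − 44 = -8.
  k = 1: m = 6, d = 8, a = ⌊(6 + 6)/8⌋ = 1; p/q = (1·6 + 1)/(1·1 + 0) = 7/1; p² − 44·q² = 49 − 44 = 5.
  k = 2: m = 2, d = 5, a = ⌊(6 + 2)/5⌋ = 1; p/q = (1·7 + 6)/(1·1 + 1) = 13/2; p² − 44·q² = 169 − 176 = -7.
  k = 3: m = 3, d = 7, a = ⌊(6 + 3)/7⌋ = 1; p/q = (1·13 + 7)/(1·2 + 1) = 20/3; p² − 44·q² = 400 − 396 = 4.
  k = 4: m = 4, d = 4, a = ⌊(6 + 4)/4⌋ = 2; p/q = (2·20 + 13)/(2·3 + 2) = 53/8; p² − 44·q² = 2809 − 2816 = -7.
  k = 5: m = 4, d = 7, a = ⌊(6 + 4)/7⌋ = 1; p/q = (1·53 + 20)/(1·8 + 3) = 73/11; p² − 44·q² = 5329 − 5324 = 5.
  k = 6: m = 3, d = 5, a = ⌊(6 + 3)/5⌋ = 1; p/q = (1·73 + 53)/(1·11 + 8) = 126/19; p² − 44·q² = 15876 − 15884 = -8.
  k = 7: m = 2, d = 8, a = ⌊(6 + 2)/8⌋ = 1; p/q = (1·126 + 73)/(1·19 + 11) = 199/30; p² − 44·q² = 39601 − 39600 = 1.
  The first convergent with p² − 44·q² = 1 gives the fundamental solution (x₁, y₁) = (199, 30).
Step 2: Apply the recurrence (x_{n+1}, y_{n+1}) = (x₁x_n + 44y₁y_n, x₁y_n + y₁x_n) repeatedly.
  From (x_1, y_1) = (199, 30): x_2 = 199·199 + 44·30·30 = 79201; y_2 = 199·30 + 30·199 = 11940.
  From (x_2, y_2) = (79201, 11940): x_3 = 199·79201 + 44·30·11940 = 31521799; y_3 = 199·11940 + 30·79201 = 4752090.
  From (x_3, y_3) = (31521799, 4752090): x_4 = 199·31521799 + 44·30·4752090 = 12545596801; y_4 = 199·4752090 + 30·31521799 = 1891319880.
Step 3: Verify x_4² - 44·y_4² = 157391999093261433601 - 157391999093261433600 = 1 (should be 1). ✓

(x_1, y_1) = (199, 30); (x_4, y_4) = (12545596801, 1891319880).


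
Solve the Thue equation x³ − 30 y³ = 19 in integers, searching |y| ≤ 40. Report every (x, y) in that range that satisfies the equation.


The equation is x³ - 30y³ = 19. For fixed y, x³ = 30·y³ + 19, so a solution requires the RHS to be a perfect cube.
Strategy: iterate y from -40 to 40, compute RHS = 30·y³ + 19, and check whether it is a (positive or negative) perfect cube.
Check small values of y:
  y = 0: RHS = 19 is not a perfect cube.
  y = 1: RHS = 49 is not a perfect cube.
  y = -1: RHS = -11 is not a perfect cube.
  y = 2: RHS = 259 is not a perfect cube.
  y = -2: RHS = -221 is not a perfect cube.
  y = 3: RHS = 829 is not a perfect cube.
  y = -3: RHS = -791 is not a perfect cube.
Continuing the search up to |y| = 40 finds no solutions either.
No (x, y) in the scanned range satisfies the equation.

No integer solutions with |y| ≤ 40.


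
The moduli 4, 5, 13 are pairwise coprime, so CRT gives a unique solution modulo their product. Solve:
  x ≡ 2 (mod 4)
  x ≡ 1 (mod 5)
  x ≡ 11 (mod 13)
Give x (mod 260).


Moduli 4, 5, 13 are pairwise coprime; by CRT there is a unique solution modulo M = 4 · 5 · 13 = 260.
Solve pairwise, accumulating the modulus:
  Start with x ≡ 2 (mod 4).
  Combine with x ≡ 1 (mod 5): since gcd(4, 5) = 1, we get a unique residue mod 20.
    Write x = 2 + 4·t and substitute into x ≡ 1 (mod 5): 4·t ≡ 1 − 2 = -1 (mod 5).
    Reduce coefficients mod 5: 4·t ≡ 4 (mod 5).
    The inverse of 4 mod 5 is 4 (since 4·4 = 16 = 3·5 + 1), so t ≡ 4·4 = 16 ≡ 1 (mod 5).
    Then x = 2 + 4·1 = 6, valid modulo lcm(4, 5) = 20: x ≡ 6 (mod 20).
  Combine with x ≡ 11 (mod 13): since gcd(20, 13) = 1, we get a unique residue mod 260.
    Write x = 6 + 20·t and substitute into x ≡ 11 (mod 13): 20·t ≡ 11 − 6 = 5 (mod 13).
    Reduce coefficients mod 13: 7·t ≡ 5 (mod 13).
    The inverse of 7 mod 13 is 2 (since 7·2 = 14 = 1·13 + 1), so t ≡ 2·5 = 10 ≡ 10 (mod 13).
    Then x = 6 + 20·10 = 206, valid modulo lcm(20, 13) = 260: x ≡ 206 (mod 260).
Verify: 206 mod 4 = 2 ✓, 206 mod 5 = 1 ✓, 206 mod 13 = 11 ✓.

x ≡ 206 (mod 260).


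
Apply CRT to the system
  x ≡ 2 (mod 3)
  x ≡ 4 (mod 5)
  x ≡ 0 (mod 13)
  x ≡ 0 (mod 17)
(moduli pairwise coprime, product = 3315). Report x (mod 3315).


Product of moduli M = 3 · 5 · 13 · 17 = 3315.
Merge one congruence at a time:
  Start: x ≡ 2 (mod 3).
  Combine with x ≡ 4 (mod 5); new modulus lcm = 15.
    Write x = 2 + 3·t and substitute into x ≡ 4 (mod 5): 3·t ≡ 4 − 2 = 2 (mod 5).
    The inverse of 3 mod 5 is 2 (since 3·2 = 6 = 1·5 + 1), so t ≡ 2·2 = 4 ≡ 4 (mod 5).
    Then x = 2 + 3·4 = 14, valid modulo lcm(3, 5) = 15: x ≡ 14 (mod 15).
  Combine with x ≡ 0 (mod 13); new modulus lcm = 195.
    Write x = 14 + 15·t and substitute into x ≡ 0 (mod 13): 15·t ≡ 0 − 14 = -14 (mod 13).
    Reduce coefficients mod 13: 2·t ≡ 12 (mod 13).
    The inverse of 2 mod 13 is 7 (since 2·7 = 14 = 1·13 + 1), so t ≡ 7·12 = 84 ≡ 6 (mod 13).
    Then x = 14 + 15·6 = 104, valid modulo lcm(15, 13) = 195: x ≡ 104 (mod 195).
  Combine with x ≡ 0 (mod 17); new modulus lcm = 3315.
    Write x = 104 + 195·t and substitute into x ≡ 0 (mod 17): 195·t ≡ 0 − 104 = -104 (mod 17).
    Reduce coefficients mod 17: 8·t ≡ 15 (mod 17).
    The inverse of 8 mod 17 is 15 (since 8·15 = 120 = 7·17 + 1), so t ≡ 15·15 = 225 ≡ 4 (mod 17).
    Then x = 104 + 195·4 = 884, valid modulo lcm(195, 17) = 3315: x ≡ 884 (mod 3315).
Verify against each original: 884 mod 3 = 2, 884 mod 5 = 4, 884 mod 13 = 0, 884 mod 17 = 0.

x ≡ 884 (mod 3315).
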